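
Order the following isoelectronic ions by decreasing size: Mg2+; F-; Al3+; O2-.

O2-, F-, Mg2+, Al3+

All of these have 10 electrons, so size is governed by nuclear charge alone: the more protons, the stronger the pull on the same electron cloud, and the smaller the ion.
Nuclear charges: Al3+ (Z=13), Mg2+ (Z=12), F- (Z=9), O2- (Z=8).
Largest to smallest: O2- > F- > Mg2+ > Al3+.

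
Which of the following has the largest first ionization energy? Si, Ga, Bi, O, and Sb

O

Removing the outermost electron gets harder across a period and easier down a group.
Here both period and group differ, so the two effects have to be weighed against each other.
Bi > Ga: period and group pull opposite ways; the across-period shift dominates (703 vs 579 kJ/mol).
Si > Bi: the two effects oppose for this pair; the down-group effect wins (786 vs 703 kJ/mol).
Sb > Si: period and group pull opposite ways; the across-period shift dominates (831 vs 786 kJ/mol).
O > Sb: both effects reinforce here, so O is clearly the higher of the two.
Tabulated first ionization energy (kJ/mol): O 1314, Si 786, Ga 579, Sb 831, Bi 703.
The largest first ionization energy among these belongs to O.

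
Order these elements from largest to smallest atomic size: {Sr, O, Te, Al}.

Sr > Te > Al > O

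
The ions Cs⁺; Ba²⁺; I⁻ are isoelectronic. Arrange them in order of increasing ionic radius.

Ba²⁺ < Cs⁺ < I⁻

All of these have 54 electrons, so size is governed by nuclear charge alone: the more protons, the stronger the pull on the same electron cloud, and the smaller the ion.
Nuclear charges: Ba²⁺ (Z=56), Cs⁺ (Z=55), I⁻ (Z=53).
Smallest to largest: Ba²⁺ < Cs⁺ < I⁻.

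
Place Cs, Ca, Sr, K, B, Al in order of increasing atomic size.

B is in period 2, group 13; Al is in period 3, group 13; K is in period 4, group 1; Ca is in period 4, group 2; Sr is in period 5, group 2; Cs is in period 6, group 1.
Radius decreases left→right (rising Z_eff, same n) and increases top→bottom (higher n).
Neither a single period nor a single group — weigh both effects.
Al > B: they share group 13; the group trend gives Al the larger value.
Ca > Al: relative to Al, both the across-period and down-group shifts push Ca's atomic radius up.
Sr > Ca: Sr sits below Ca in group 2, so the down-group effect alone puts Sr larger.
K > Sr: the two effects oppose for this pair; the across-period effect wins (196 vs 185 pm).
Cs > K: Cs sits below K in group 1, so the down-group effect alone puts Cs larger.
Approximate values (pm): B 85, Al 126, K 196, Ca 171, Sr 185, Cs 232.
So from smallest to largest: B < Al < Ca < Sr < K < Cs.

B, Al, Ca, Sr, K, Cs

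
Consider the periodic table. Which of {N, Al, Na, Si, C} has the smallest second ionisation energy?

IE_2 is the cost of taking one more electron from the +1 cation: N⁺ still has 4 valence electrons; Al⁺ still has 2 valence electrons; Na⁺ is the bare [Ne] core; Si⁺ still has 3 valence electrons; C⁺ still has 3 valence electrons.
Pulling an electron out of a noble-gas core costs far more than removing a remaining valence electron, so Na sits at the high end of IE_2.
Valence configurations: N⁺ [He]2s²2p², Al⁺ [Ne]3s², Si⁺ [Ne]3s²3p¹, C⁺ [He]2s²2p¹.
Si⁺ loses a lone 3p electron whereas Al⁺ must break into a filled 3s² pair, so IE_2(Al) > IE_2(Si) even though Si has the higher nuclear charge.
The numbers (kJ/mol): N 2856, Al 1817, Na 4562, Si 1577, C 2353.
Hence IE_2: Si < Al < C < N < Na.

Si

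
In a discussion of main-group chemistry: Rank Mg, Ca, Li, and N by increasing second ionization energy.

Ca, Mg, N, Li

After 1 electron has been removed, what remains? Mg⁺ still has 1 valence electron; Ca⁺ still has 1 valence electron; Li⁺ is the bare [He] core; N⁺ still has 4 valence electrons.
Breaking into a closed-shell core is much more expensive than removing a leftover valence electron — Li has the largest IE_2 here.
Valence configurations: Mg⁺ [Ne]3s¹, Ca⁺ [Ar]4s¹, N⁺ [He]2s²2p².
Tabulated IE_2 (kJ/mol): Mg 1451, Ca 1145, Li 7298, N 2856.
Putting it together, IE_2: Ca < Mg < N < Li.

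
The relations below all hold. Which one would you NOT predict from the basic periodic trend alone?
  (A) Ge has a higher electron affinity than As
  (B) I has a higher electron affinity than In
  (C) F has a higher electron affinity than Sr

The general trend: electron affinity increases across a period and decreases down a group.
(A) Ge (period 4, group 14) vs As (period 4, group 15): the stated order contradicts the simple trend.
(B) I (period 5, group 17) vs In (period 5, group 13): the stated order agrees with the simple trend.
(C) F (period 2, group 17) vs Sr (period 5, group 2): the stated order agrees with the simple trend.
The exception is (A): adding an electron to As's half-filled 4p³ is unfavourable, so Ge (4p²) has the more exothermic EA.

(A)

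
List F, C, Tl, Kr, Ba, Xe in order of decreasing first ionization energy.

F, Kr, Xe, C, Tl, Ba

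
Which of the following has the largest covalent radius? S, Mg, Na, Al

Across a period the added protons contract the valence shell; down a group each new principal shell makes the atom larger.
All lie in period 3, so atomic radius increases right to left.
The largest covalent radius among these belongs to Na.

Na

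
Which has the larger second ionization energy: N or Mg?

N

Consider each +1 ion: N⁺ still has 4 valence electrons; Mg⁺ still has 1 valence electron.
All are still removing valence electrons, so compare the +1 ions as you would atoms: IE_2 generally rises across a period (higher Z_eff) and falls down a group (larger shell), subject to the usual subshell exceptions.
Valence configurations: N⁺ [He]2s²2p², Mg⁺ [Ne]3s¹.
Tabulated IE_2 (kJ/mol): N 2856, Mg 1451.
So the second ionization energies run Mg < N.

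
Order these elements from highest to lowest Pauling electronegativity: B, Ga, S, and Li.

S, B, Ga, Li

Li is in period 2, group 1; B is in period 2, group 13; S is in period 3, group 16; Ga is in period 4, group 13.
EN rises left→right (higher Z_eff, smaller atoms) and falls top→bottom (larger, more shielded atoms).
Here both period and group differ, so the two effects have to be weighed against each other.
Ga > Li: period and group pull opposite ways; the across-period shift dominates (1.81 vs 0.98).
B > Ga: B sits above Ga in group 13, so the down-group effect alone puts B higher.
S > B: period and group pull opposite ways; the across-period shift dominates (2.58 vs 2.04).
For reference (Pauling): Li 0.98, B 2.04, S 2.58, Ga 1.81.
So from highest to lowest: S > B > Ga > Li.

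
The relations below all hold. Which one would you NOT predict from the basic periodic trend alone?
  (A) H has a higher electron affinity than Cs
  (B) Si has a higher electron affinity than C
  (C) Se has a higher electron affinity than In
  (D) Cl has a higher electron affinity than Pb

The general trend: electron affinity increases across a period and decreases down a group.
(A) H (period 1, group 1) vs Cs (period 6, group 1): the stated order agrees with the simple trend.
(B) Si (period 3, group 14) vs C (period 2, group 14): the stated order contradicts the simple trend.
(C) Se (period 4, group 16) vs In (period 5, group 13): the stated order agrees with the simple trend.
(D) Cl (period 3, group 17) vs Pb (period 6, group 14): the stated order agrees with the simple trend.
The exception is (B): Si's larger, more diffuse 3p orbitals accept an added electron slightly more readily than C's compact 2p.

(B)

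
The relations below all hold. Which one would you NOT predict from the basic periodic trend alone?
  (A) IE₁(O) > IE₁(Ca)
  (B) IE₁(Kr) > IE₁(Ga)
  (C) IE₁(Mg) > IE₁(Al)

(C)

The general trend: first ionisation energy increases across a period and decreases down a group.
(A) O (period 2, group 16) vs Ca (period 4, group 2): the stated order agrees with the simple trend.
(B) Kr (period 4, group 18) vs Ga (period 4, group 13): the stated order agrees with the simple trend.
(C) Mg (period 3, group 2) vs Al (period 3, group 13): the stated order contradicts the simple trend.
The exception is (C): Al's single 3p electron is easier to remove than one from Mg's filled 3s².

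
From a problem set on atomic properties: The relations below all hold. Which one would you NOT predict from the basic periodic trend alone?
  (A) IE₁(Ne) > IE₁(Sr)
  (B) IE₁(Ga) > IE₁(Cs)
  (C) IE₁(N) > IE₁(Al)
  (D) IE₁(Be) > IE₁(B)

The general trend: first ionisation energy increases across a period and decreases down a group.
(A) Ne (period 2, group 18) vs Sr (period 5, group 2): the stated order agrees with the simple trend.
(B) Ga (period 4, group 13) vs Cs (period 6, group 1): the stated order agrees with the simple trend.
(C) N (period 2, group 15) vs Al (period 3, group 13): the stated order agrees with the simple trend.
(D) Be (period 2, group 2) vs B (period 2, group 13): the stated order contradicts the simple trend.
The exception is (D): removing B's lone 2p electron is easier than breaking Be's filled 2s².

(D)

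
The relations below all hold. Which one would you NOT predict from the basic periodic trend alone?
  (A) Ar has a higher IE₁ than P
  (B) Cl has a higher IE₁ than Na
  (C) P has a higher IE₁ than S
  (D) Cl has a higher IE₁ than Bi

The general trend: IE₁ increases across a period and decreases down a group.
(A) Ar (period 3, group 18) vs P (period 3, group 15): the stated order agrees with the simple trend.
(B) Cl (period 3, group 17) vs Na (period 3, group 1): the stated order agrees with the simple trend.
(C) P (period 3, group 15) vs S (period 3, group 16): the stated order contradicts the simple trend.
(D) Cl (period 3, group 17) vs Bi (period 6, group 15): the stated order agrees with the simple trend.
The exception is (C): S (3p⁴) ionizes more easily than half-filled P (3p³) because the paired 3p electron in S is pushed out by e⁻–e⁻ repulsion.

(C)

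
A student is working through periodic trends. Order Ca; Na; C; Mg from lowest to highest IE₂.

Consider each +1 ion: Ca⁺ still has 1 valence electron; Na⁺ is the bare [Ne] core; C⁺ still has 3 valence electrons; Mg⁺ still has 1 valence electron.
Pulling an electron out of a noble-gas core costs far more than removing a remaining valence electron, so Na sits at the high end of IE_2.
Valence configurations: Ca⁺ [Ar]4s¹, C⁺ [He]2s²2p¹, Mg⁺ [Ne]3s¹.
Approximate IE_2 values (kJ/mol): Ca 1145, Na 4562, C 2353, Mg 1451.
So the second ionization energies run Ca < Mg < C < Na.

Ca < Mg < C < Na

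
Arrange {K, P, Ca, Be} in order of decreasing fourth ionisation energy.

Be, Ca, K, P

After 3 electrons have been removed, what remains? K³⁺ is already 2 electrons into the core; P³⁺ still has 2 valence electrons; Ca³⁺ is already 1 electron into the core; Be³⁺ is already 1 electron into the core.
Breaking into a closed-shell core is much more expensive than removing a leftover valence electron — K, Ca and Be have the largest IE_4 here.
Tabulated IE_4 (kJ/mol): K 5877, P 4964, Ca 6491, Be 21007.
Putting it together, IE_4: P < K < Ca < Be.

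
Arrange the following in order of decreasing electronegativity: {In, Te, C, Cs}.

C is in period 2, group 14; In is in period 5, group 13; Te is in period 5, group 16; Cs is in period 6, group 1.
EN rises left→right (higher Z_eff, smaller atoms) and falls top→bottom (larger, more shielded atoms).
Here both period and group differ, so the two effects have to be weighed against each other.
In > Cs: relative to Cs, both the across-period and down-group shifts push In's electronegativity up.
Te > In: Te lies to the right of In in period 5, so the across-period effect alone puts Te higher.
C > Te: period and group pull opposite ways; the down-group shift dominates (2.55 vs 2.10).
Tabulated electronegativity (Pauling): C 2.55, In 1.78, Te 2.10, Cs 0.79.
So from highest to lowest: C > Te > In > Cs.

C > Te > In > Cs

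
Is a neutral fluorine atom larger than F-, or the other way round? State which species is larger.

F-

Forming F- adds 1 electron to F. More electron–electron repulsion in the same shell, with unchanged nuclear charge, lets the cloud expand.
An anion is larger than its parent atom: F- > F.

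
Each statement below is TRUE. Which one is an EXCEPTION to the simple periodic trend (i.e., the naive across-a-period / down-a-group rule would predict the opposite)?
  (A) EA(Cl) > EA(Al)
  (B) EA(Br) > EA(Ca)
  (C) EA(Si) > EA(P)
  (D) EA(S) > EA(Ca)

(C)

The general trend: electron affinity increases across a period and decreases down a group.
(A) Cl (period 3, group 17) vs Al (period 3, group 13): the stated order agrees with the simple trend.
(B) Br (period 4, group 17) vs Ca (period 4, group 2): the stated order agrees with the simple trend.
(C) Si (period 3, group 14) vs P (period 3, group 15): the stated order contradicts the simple trend.
(D) S (period 3, group 16) vs Ca (period 4, group 2): the stated order agrees with the simple trend.
The exception is (C): adding an electron to P's half-filled 3p³ is unfavourable, so Si (3p²) has the more exothermic EA.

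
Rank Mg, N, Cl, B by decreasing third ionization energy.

Mg, N, Cl, B

After 2 electrons have been removed, what remains? Mg²⁺ is the bare [Ne] core; N²⁺ still has 3 valence electrons; Cl²⁺ still has 5 valence electrons; B²⁺ still has 1 valence electron.
Breaking into a closed-shell core is much more expensive than removing a leftover valence electron — Mg has the largest IE_3 here.
Valence configurations: N²⁺ [He]2s²2p¹, Cl²⁺ [Ne]3s²3p³, B²⁺ [He]2s¹.
Approximate IE_3 values (kJ/mol): Mg 7733, N 4578, Cl 3822, B 3660.
Putting it together, IE_3: B < Cl < N < Mg.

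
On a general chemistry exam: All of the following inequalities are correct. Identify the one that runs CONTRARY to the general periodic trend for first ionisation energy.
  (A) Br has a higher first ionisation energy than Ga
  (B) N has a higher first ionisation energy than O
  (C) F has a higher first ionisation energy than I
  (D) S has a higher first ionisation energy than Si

(B)

The general trend: first ionisation energy increases across a period and decreases down a group.
(A) Br (period 4, group 17) vs Ga (period 4, group 13): the stated order agrees with the simple trend.
(B) N (period 2, group 15) vs O (period 2, group 16): the stated order contradicts the simple trend.
(C) F (period 2, group 17) vs I (period 5, group 17): the stated order agrees with the simple trend.
(D) S (period 3, group 16) vs Si (period 3, group 14): the stated order agrees with the simple trend.
The exception is (B): pairing an electron in O's 2p⁴ costs repulsion energy, so O ionizes more easily than half-filled N (2p³).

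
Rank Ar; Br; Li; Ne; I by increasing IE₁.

Li is in period 2, group 1; Ne is in period 2, group 18; Ar is in period 3, group 18; Br is in period 4, group 17; I is in period 5, group 17.
First ionization energy rises across a period (greater Z_eff holds electrons more tightly) and falls down a group (valence electrons are farther from the nucleus).
Here both period and group differ, so the two effects have to be weighed against each other.
I > Li: period and group pull opposite ways; the across-period shift dominates (1008 vs 520 kJ/mol).
Br > I: Br sits above I in group 17, so the down-group effect alone puts Br higher.
Ar > Br: both effects reinforce here, so Ar is clearly the higher of the two.
Ne > Ar: they share group 18; the group trend gives Ne the larger value.
Tabulated first ionization energy (kJ/mol): Li 520, Ne 2081, Ar 1521, Br 1140, I 1008.
So from lowest to highest: Li < I < Br < Ar < Ne.

Li < I < Br < Ar < Ne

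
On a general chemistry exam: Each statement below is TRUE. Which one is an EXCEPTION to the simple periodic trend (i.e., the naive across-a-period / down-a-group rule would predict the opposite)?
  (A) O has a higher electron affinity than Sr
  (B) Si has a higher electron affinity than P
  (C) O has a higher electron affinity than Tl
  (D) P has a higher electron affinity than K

(B)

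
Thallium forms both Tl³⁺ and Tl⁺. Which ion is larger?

Both ions have Z = 81 protons, but Tl³⁺ has lost more electrons, so its remaining electrons feel a larger effective nuclear charge per electron and are pulled in more tightly.
Higher positive charge → smaller ion, so Tl⁺ > Tl³⁺.

Tl⁺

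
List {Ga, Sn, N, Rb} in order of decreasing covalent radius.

Rb > Sn > Ga > N

N is in period 2, group 15; Ga is in period 4, group 13; Rb is in period 5, group 1; Sn is in period 5, group 14.
Atomic radius shrinks across a period as nuclear charge pulls the same shell inward, and grows down a group as new shells are added.
Here both period and group differ, so the two effects have to be weighed against each other.
Ga > N: both effects reinforce here, so Ga is clearly the larger of the two.
Sn > Ga: period and group pull opposite ways; the down-group shift dominates (140 vs 124 pm).
Rb > Sn: Rb lies to the left of Sn in period 5, so the across-period effect alone puts Rb larger.
For reference (pm): N 71, Ga 124, Rb 210, Sn 140.
So from largest to smallest: Rb > Sn > Ga > N.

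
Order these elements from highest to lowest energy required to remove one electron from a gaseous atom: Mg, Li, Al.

Li is in period 2, group 1; Mg is in period 3, group 2; Al is in period 3, group 13.
First ionization energy rises across a period (greater Z_eff holds electrons more tightly) and falls down a group (valence electrons are farther from the nucleus).
Here both period and group differ, so the two effects have to be weighed against each other.
Al > Li: the two effects oppose for this pair; the across-period effect wins (578 vs 520 kJ/mol).
Mg > Al: this pair runs against the simple trend — see the exception note.
Note the exception: Mg has a higher first ionization energy than Al, contrary to the simple trend — Al's single 3p electron is easier to remove than one from Mg's filled 3s².
For reference (kJ/mol): Li 520, Mg 738, Al 578.
So from highest to lowest: Mg > Al > Li.

Mg > Al > Li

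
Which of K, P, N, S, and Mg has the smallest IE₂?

Mg

The second ionization energy removes an electron from the +1 ion. For each element: K⁺ is the bare [Ar] core; P⁺ still has 4 valence electrons; N⁺ still has 4 valence electrons; S⁺ still has 5 valence electrons; Mg⁺ still has 1 valence electron.
Pulling an electron out of a noble-gas core costs far more than removing a remaining valence electron, so K sits at the high end of IE_2.
Valence configurations: P⁺ [Ne]3s²3p², N⁺ [He]2s²2p², S⁺ [Ne]3s²3p³, Mg⁺ [Ne]3s¹.
Approximate IE_2 values (kJ/mol): K 3052, P 1907, N 2856, S 2252, Mg 1451.
Hence IE_2: Mg < P < S < N < K.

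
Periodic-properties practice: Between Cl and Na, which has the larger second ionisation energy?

Na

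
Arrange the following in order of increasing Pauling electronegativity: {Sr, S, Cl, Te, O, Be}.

Sr, Be, Te, S, Cl, O

Be is in period 2, group 2; O is in period 2, group 16; S is in period 3, group 16; Cl is in period 3, group 17; Sr is in period 5, group 2; Te is in period 5, group 16.
Smaller atoms with higher effective nuclear charge are more electronegative.
Neither a single period nor a single group — weigh both effects.
Be > Sr: Be sits above Sr in group 2, so the down-group effect alone puts Be higher.
Te > Be: period and group pull opposite ways; the across-period shift dominates (2.10 vs 1.57).
S > Te: S sits above Te in group 16, so the down-group effect alone puts S higher.
Cl > S: Cl lies to the right of S in period 3, so the across-period effect alone puts Cl higher.
O > Cl: period and group pull opposite ways; the down-group shift dominates (3.44 vs 3.16).
For reference (Pauling): Be 1.57, O 3.44, S 2.58, Cl 3.16, Sr 0.95, Te 2.10.
So from lowest to highest: Sr < Be < Te < S < Cl < O.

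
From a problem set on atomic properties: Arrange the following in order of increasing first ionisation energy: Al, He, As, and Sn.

First ionization energy rises across a period (greater Z_eff holds electrons more tightly) and falls down a group (valence electrons are farther from the nucleus).
Here both period and group differ, so the two effects have to be weighed against each other.
Sn > Al: the two effects oppose for this pair; the across-period effect wins (709 vs 578 kJ/mol).
As > Sn: both effects reinforce here, so As is clearly the higher of the two.
He > As: both effects reinforce here, so He is clearly the higher of the two.
For reference (kJ/mol): He 2372, Al 578, As 947, Sn 709.
So from lowest to highest: Al < Sn < As < He.

Al < Sn < As < He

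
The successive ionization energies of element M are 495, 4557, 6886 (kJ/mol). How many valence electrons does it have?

1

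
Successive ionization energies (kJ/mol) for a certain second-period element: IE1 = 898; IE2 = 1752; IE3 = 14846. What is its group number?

Group 2

Look for the largest jump between consecutive ionization energies: IE3/IE2 ≈ 8.5, far larger than any earlier ratio.
That jump marks the point where a core electron is being removed. So the atom has 2 valence electrons.
A main-group element with 2 valence electrons is in group 2.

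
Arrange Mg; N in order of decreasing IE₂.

N > Mg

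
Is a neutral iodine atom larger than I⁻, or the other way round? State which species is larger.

I⁻

Forming I⁻ adds 1 electron to I. More electron–electron repulsion in the same shell, with unchanged nuclear charge, lets the cloud expand.
An anion is larger than its parent atom: I⁻ > I.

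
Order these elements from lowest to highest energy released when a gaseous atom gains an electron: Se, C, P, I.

P < C < Se < I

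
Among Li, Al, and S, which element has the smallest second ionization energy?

The second ionization energy removes an electron from the +1 ion. For each element: Li⁺ is the bare [He] core; Al⁺ still has 2 valence electrons; S⁺ still has 5 valence electrons.
Breaking into a closed-shell core is much more expensive than removing a leftover valence electron — Li has the largest IE_2 here.
Valence configurations: Al⁺ [Ne]3s², S⁺ [Ne]3s²3p³.
Tabulated IE_2 (kJ/mol): Li 7298, Al 1817, S 2252.
So the second ionization energies run Al < S < Li.

Al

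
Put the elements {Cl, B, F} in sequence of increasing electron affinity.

B < F < Cl

B is in period 2, group 13; F is in period 2, group 17; Cl is in period 3, group 17.
Adding an electron releases more energy for atoms nearer the top right (short of the noble gases).
Here both period and group differ, so the two effects have to be weighed against each other.
F > B: F lies to the right of B in period 2, so the across-period effect alone puts F higher.
Cl > F: this pair runs against the simple trend — see the exception note.
Note the exception: Cl has a higher electron affinity than F, contrary to the simple trend — F's small 2p subshell makes the incoming electron feel strong e⁻–e⁻ repulsion, so Cl actually releases more energy on gaining an electron.
For reference (kJ/mol): B 27, F 328, Cl 349.
So from lowest to highest: B < F < Cl.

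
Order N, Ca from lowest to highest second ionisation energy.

The second ionization energy removes an electron from the +1 ion. For each element: N⁺ still has 4 valence electrons; Ca⁺ still has 1 valence electron.
All are still removing valence electrons, so compare the +1 ions as you would atoms: IE_2 generally rises across a period (higher Z_eff) and falls down a group (larger shell), subject to the usual subshell exceptions.
Valence configurations: N⁺ [He]2s²2p², Ca⁺ [Ar]4s¹.
The numbers (kJ/mol): N 2856, Ca 1145.
So the second ionization energies run Ca < N.

Ca < N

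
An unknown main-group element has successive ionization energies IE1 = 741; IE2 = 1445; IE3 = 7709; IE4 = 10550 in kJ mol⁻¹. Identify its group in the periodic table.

Group 2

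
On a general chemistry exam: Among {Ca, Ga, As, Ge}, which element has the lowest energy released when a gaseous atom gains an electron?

Ca is in period 4, group 2; Ga is in period 4, group 13; Ge is in period 4, group 14; As is in period 4, group 15.
EA tends to increase across a period and decrease down a group, though the pattern is less regular than for IE or radius.
All lie in period 4; the across-period trend (electron affinity increases left to right) applies, with the exception below.
Note the exception: Ge has a higher electron affinity than As, contrary to the simple trend — adding an electron to As's half-filled 4p³ is unfavourable, so Ge (4p²) has the more exothermic EA.
Tabulated electron affinity (kJ/mol): Ca 2, Ga 29, Ge 119, As 78.
The lowest energy released when a gaseous atom gains an electron among these belongs to Ca.

Ca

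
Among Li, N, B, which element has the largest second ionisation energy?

After 1 electron has been removed, what remains? Li⁺ is the bare [He] core; N⁺ still has 4 valence electrons; B⁺ still has 2 valence electrons.
Core electrons are held far more tightly than valence electrons, so Li tops the IE_2 order.
Valence configurations: N⁺ [He]2s²2p², B⁺ [He]2s².
Tabulated IE_2 (kJ/mol): Li 7298, N 2856, B 2427.
Overall IE_2 order: B < N < Li.

Li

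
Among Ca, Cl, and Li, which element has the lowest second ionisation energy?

Consider each +1 ion: Ca⁺ still has 1 valence electron; Cl⁺ still has 6 valence electrons; Li⁺ is the bare [He] core.
Breaking into a closed-shell core is much more expensive than removing a leftover valence electron — Li has the largest IE_2 here.
Valence configurations: Ca⁺ [Ar]4s¹, Cl⁺ [Ne]3s²3p⁴.
Tabulated IE_2 (kJ/mol): Ca 1145, Cl 2298, Li 7298.
Hence IE_2: Ca < Cl < Li.

Ca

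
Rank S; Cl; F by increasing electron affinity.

S, F, Cl

F is in period 2, group 17; S is in period 3, group 16; Cl is in period 3, group 17.
Adding an electron releases more energy for atoms nearer the top right (short of the noble gases).
These span different periods and groups, so the two trends combine.
F > S: both effects reinforce here, so F is clearly the higher of the two.
Cl > F: this pair runs against the simple trend — see the exception note.
Note the exception: Cl has a higher electron affinity than F, contrary to the simple trend — F's small 2p subshell makes the incoming electron feel strong e⁻–e⁻ repulsion, so Cl actually releases more energy on gaining an electron.
Tabulated electron affinity (kJ/mol): F 328, S 200, Cl 349.
So from lowest to highest: S < F < Cl.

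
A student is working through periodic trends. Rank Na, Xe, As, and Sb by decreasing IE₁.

Xe > As > Sb > Na

Removing the outermost electron gets harder across a period and easier down a group.
Here both period and group differ, so the two effects have to be weighed against each other.
Sb > Na: the two effects oppose for this pair; the across-period effect wins (831 vs 496 kJ/mol).
As > Sb: they share group 15; the group trend gives As the larger value.
Xe > As: period and group pull opposite ways; the across-period shift dominates (1170 vs 947 kJ/mol).
For reference (kJ/mol): Na 496, As 947, Sb 831, Xe 1170.
So from highest to lowest: Xe > As > Sb > Na.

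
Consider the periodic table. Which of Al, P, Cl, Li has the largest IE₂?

Li

After 1 electron has been removed, what remains? Al⁺ still has 2 valence electrons; P⁺ still has 4 valence electrons; Cl⁺ still has 6 valence electrons; Li⁺ is the bare [He] core.
Pulling an electron out of a noble-gas core costs far more than removing a remaining valence electron, so Li sits at the high end of IE_2.
Valence configurations: Al⁺ [Ne]3s², P⁺ [Ne]3s²3p², Cl⁺ [Ne]3s²3p⁴.
Approximate IE_2 values (kJ/mol): Al 1817, P 1907, Cl 2298, Li 7298.
So the second ionization energies run Al < P < Cl < Li.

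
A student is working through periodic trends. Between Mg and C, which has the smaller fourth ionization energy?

C

The fourth ionization energy removes an electron from the +3 ion. For each element: Mg³⁺ is already 1 electron into the core; C³⁺ still has 1 valence electron.
Breaking into a closed-shell core is much more expensive than removing a leftover valence electron — Mg has the largest IE_4 here.
Tabulated IE_4 (kJ/mol): Mg 10543, C 6223.
Hence IE_4: C < Mg.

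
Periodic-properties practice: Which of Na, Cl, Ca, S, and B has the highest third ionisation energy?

Na

After 2 electrons have been removed, what remains? Na²⁺ is already 1 electron into the core; Cl²⁺ still has 5 valence electrons; Ca²⁺ is the bare [Ar] core; S²⁺ still has 4 valence electrons; B²⁺ still has 1 valence electron.
Core electrons are held far more tightly than valence electrons, so Ca and Na top the IE_3 order.
Valence configurations: Cl²⁺ [Ne]3s²3p³, S²⁺ [Ne]3s²3p², B²⁺ [He]2s¹.
Tabulated IE_3 (kJ/mol): Na 6910, Cl 3822, Ca 4912, S 3357, B 3660.
So the third ionization energies run S < B < Cl < Ca < Na.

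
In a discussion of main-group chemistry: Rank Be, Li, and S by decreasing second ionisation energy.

The second ionization energy removes an electron from the +1 ion. For each element: Be⁺ still has 1 valence electron; Li⁺ is the bare [He] core; S⁺ still has 5 valence electrons.
Core electrons are held far more tightly than valence electrons, so Li tops the IE_2 order.
Valence configurations: Be⁺ [He]2s¹, S⁺ [Ne]3s²3p³.
Tabulated IE_2 (kJ/mol): Be 1757, Li 7298, S 2252.
So the second ionization energies run Be < S < Li.

Li > S > Be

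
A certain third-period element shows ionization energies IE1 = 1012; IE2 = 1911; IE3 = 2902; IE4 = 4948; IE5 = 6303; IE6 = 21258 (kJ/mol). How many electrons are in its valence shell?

5

Look for the largest jump between consecutive ionization energies: IE6/IE5 ≈ 3.4, far larger than any earlier ratio.
That jump marks the point where a core electron is being removed. So the atom has 5 valence electrons.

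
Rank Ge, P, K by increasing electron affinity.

K < P < Ge

P is in period 3, group 15; K is in period 4, group 1; Ge is in period 4, group 14.
Electron affinity generally becomes more exothermic across a period toward the halogens and less exothermic down a group.
Neither a single period nor a single group — weigh both effects.
P > K: relative to K, both the across-period and down-group shifts push P's electron affinity up.
Ge > P: this pair runs against the simple trend — see the exception note.
Note the exception: Ge has a higher electron affinity than P, contrary to the simple trend — adding an electron to P's half-filled np³ subshell costs electron-pairing energy.
Tabulated electron affinity (kJ/mol): P 72, K 48, Ge 119.
So from lowest to highest: K < P < Ge.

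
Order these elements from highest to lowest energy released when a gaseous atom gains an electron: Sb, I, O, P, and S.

O is in period 2, group 16; P is in period 3, group 15; S is in period 3, group 16; Sb is in period 5, group 15; I is in period 5, group 17.
Atoms with high Z_eff and room in the valence shell (especially the halogens) have the most exothermic electron affinities.
These span different periods and groups, so the two trends combine.
Sb > P: this pair runs against the simple trend — see the exception note.
O > Sb: relative to Sb, both the across-period and down-group shifts push O's electron affinity up.
S > O: this pair runs against the simple trend — see the exception note.
I > S: period and group pull opposite ways; the across-period shift dominates (295 vs 200 kJ/mol).
Note the exception: Sb has a higher electron affinity than P, contrary to the simple trend — both are half-filled np³, but the pairing/repulsion penalty for the added electron shrinks as the p orbitals become larger and more diffuse down the group, and for Sb that outweighs the weaker nuclear attraction.
Note the exception: S has a higher electron affinity than O, contrary to the simple trend — the compact 2p subshell of O repels the added electron more than S's larger 3p does.
Tabulated electron affinity (kJ/mol): O 141, P 72, S 200, Sb 103, I 295.
So from highest to lowest: I > S > O > Sb > P.

I > S > O > Sb > P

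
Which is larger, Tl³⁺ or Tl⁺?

Tl⁺

Both ions have Z = 81 protons, but Tl³⁺ has lost more electrons, so its remaining electrons feel a larger effective nuclear charge per electron and are pulled in more tightly.
Higher positive charge → smaller ion, so Tl⁺ > Tl³⁺.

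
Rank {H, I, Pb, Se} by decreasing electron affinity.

Adding an electron releases more energy for atoms nearer the top right (short of the noble gases).
Neither a single period nor a single group — weigh both effects.
H > Pb: period and group pull opposite ways; the down-group shift dominates (73 vs 35 kJ/mol).
Se > H: the two effects oppose for this pair; the across-period effect wins (195 vs 73 kJ/mol).
I > Se: the two effects oppose for this pair; the across-period effect wins (295 vs 195 kJ/mol).
Approximate values (kJ/mol): H 73, Se 195, I 295, Pb 35.
So from highest to lowest: I > Se > H > Pb.

I > Se > H > Pb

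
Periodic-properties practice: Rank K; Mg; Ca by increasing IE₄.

The fourth ionization energy removes an electron from the +3 ion. For each element: K³⁺ is already 2 electrons into the core; Mg³⁺ is already 1 electron into the core; Ca³⁺ is already 1 electron into the core.
All of these are removing an electron from a noble-gas core or deeper; the smaller core (lower principal quantum number) is held far more tightly, and within a period the higher nuclear charge binds the same core more tightly.
The numbers (kJ/mol): K 5877, Mg 10543, Ca 6491.
Overall IE_4 order: K < Ca < Mg.

K < Ca < Mg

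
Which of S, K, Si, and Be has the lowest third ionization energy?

Si

After 2 electrons have been removed, what remains? S²⁺ still has 4 valence electrons; K²⁺ is already 1 electron into the core; Si²⁺ still has 2 valence electrons; Be²⁺ is the bare [He] core.
Core electrons are held far more tightly than valence electrons, so K and Be top the IE_3 order.
Valence configurations: S²⁺ [Ne]3s²3p², Si²⁺ [Ne]3s².
Tabulated IE_3 (kJ/mol): S 3357, K 4420, Si 3232, Be 14849.
Overall IE_3 order: Si < S < K < Be.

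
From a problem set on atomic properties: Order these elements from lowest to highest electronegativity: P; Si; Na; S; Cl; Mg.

Na < Mg < Si < P < S < Cl

Na is in period 3, group 1; Mg is in period 3, group 2; Si is in period 3, group 14; P is in period 3, group 15; S is in period 3, group 16; Cl is in period 3, group 17.
Atoms toward the upper right of the periodic table pull bonding electrons most strongly.
All lie in period 3, so electronegativity increases left to right.
So from lowest to highest: Na < Mg < Si < P < S < Cl.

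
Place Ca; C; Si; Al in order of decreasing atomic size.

Ca > Al > Si > C

C is in period 2, group 14; Al is in period 3, group 13; Si is in period 3, group 14; Ca is in period 4, group 2.
Moving right in a period, electrons are added to the same shell under a stronger nuclear pull, so atoms get smaller; moving down, a new shell is opened and atoms get larger.
Here both period and group differ, so the two effects have to be weighed against each other.
Si > C: they share group 14; the group trend gives Si the larger value.
Al > Si: both are in period 3; the period trend gives Al the larger value.
Ca > Al: relative to Al, both the across-period and down-group shifts push Ca's atomic radius up.
For reference (pm): C 75, Al 126, Si 116, Ca 171.
So from largest to smallest: Ca > Al > Si > C.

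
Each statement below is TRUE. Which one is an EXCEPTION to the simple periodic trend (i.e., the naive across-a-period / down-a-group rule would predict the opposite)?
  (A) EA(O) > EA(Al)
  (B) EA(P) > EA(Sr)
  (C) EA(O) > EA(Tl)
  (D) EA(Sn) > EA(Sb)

(D)

The general trend: electron affinity increases across a period and decreases down a group.
(A) O (period 2, group 16) vs Al (period 3, group 13): the stated order agrees with the simple trend.
(B) P (period 3, group 15) vs Sr (period 5, group 2): the stated order agrees with the simple trend.
(C) O (period 2, group 16) vs Tl (period 6, group 13): the stated order agrees with the simple trend.
(D) Sn (period 5, group 14) vs Sb (period 5, group 15): the stated order contradicts the simple trend.
The exception is (D): adding an electron to Sb's half-filled 5p³ is unfavourable, so Sn has the more exothermic EA.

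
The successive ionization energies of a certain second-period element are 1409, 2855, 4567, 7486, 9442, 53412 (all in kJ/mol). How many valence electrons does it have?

5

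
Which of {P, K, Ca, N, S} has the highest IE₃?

After 2 electrons have been removed, what remains? P²⁺ still has 3 valence electrons; K²⁺ is already 1 electron into the core; Ca²⁺ is the bare [Ar] core; N²⁺ still has 3 valence electrons; S²⁺ still has 4 valence electrons.
Usually core removal costs more than valence removal, but here the competition is close: a tightly held n=2 valence electron can cost more to remove than an n=3 core electron, so the actual values have to decide it.
Valence configurations: P²⁺ [Ne]3s²3p¹, N²⁺ [He]2s²2p¹, S²⁺ [Ne]3s²3p².
The numbers (kJ/mol): P 2914, K 4420, Ca 4912, N 4578, S 3357.
Putting it together, IE_3: P < S < K < N < Ca.

Ca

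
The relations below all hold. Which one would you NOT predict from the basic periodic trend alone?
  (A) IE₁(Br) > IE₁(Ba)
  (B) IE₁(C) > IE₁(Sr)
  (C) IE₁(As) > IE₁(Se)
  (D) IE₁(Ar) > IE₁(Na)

(C)

The general trend: first ionization energy increases across a period and decreases down a group.
(A) Br (period 4, group 17) vs Ba (period 6, group 2): the stated order agrees with the simple trend.
(B) C (period 2, group 14) vs Sr (period 5, group 2): the stated order agrees with the simple trend.
(C) As (period 4, group 15) vs Se (period 4, group 16): the stated order contradicts the simple trend.
(D) Ar (period 3, group 18) vs Na (period 3, group 1): the stated order agrees with the simple trend.
The exception is (C): Se (4p⁴) ionizes more easily than half-filled As (4p³).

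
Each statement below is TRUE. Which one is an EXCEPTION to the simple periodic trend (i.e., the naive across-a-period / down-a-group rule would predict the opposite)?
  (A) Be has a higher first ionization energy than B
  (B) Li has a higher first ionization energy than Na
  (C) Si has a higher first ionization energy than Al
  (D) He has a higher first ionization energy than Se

(A)

The general trend: first ionization energy increases across a period and decreases down a group.
(A) Be (period 2, group 2) vs B (period 2, group 13): the stated order contradicts the simple trend.
(B) Li (period 2, group 1) vs Na (period 3, group 1): the stated order agrees with the simple trend.
(C) Si (period 3, group 14) vs Al (period 3, group 13): the stated order agrees with the simple trend.
(D) He (period 1, group 18) vs Se (period 4, group 16): the stated order agrees with the simple trend.
The exception is (A): removing B's lone 2p electron is easier than breaking Be's filled 2s².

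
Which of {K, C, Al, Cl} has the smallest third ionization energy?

Al

Consider each +2 ion: K²⁺ is already 1 electron into the core; C²⁺ still has 2 valence electrons; Al²⁺ still has 1 valence electron; Cl²⁺ still has 5 valence electrons.
Usually core removal costs more than valence removal, but here the competition is close: a tightly held n=2 valence electron can cost more to remove than an n=3 core electron, so the actual values have to decide it.
Valence configurations: C²⁺ [He]2s², Al²⁺ [Ne]3s¹, Cl²⁺ [Ne]3s²3p³.
Tabulated IE_3 (kJ/mol): K 4420, C 4620, Al 2745, Cl 3822.
Hence IE_3: Al < Cl < K < C.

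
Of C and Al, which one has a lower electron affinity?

Atoms with high Z_eff and room in the valence shell (especially the halogens) have the most exothermic electron affinities.
These span different periods and groups, so the two trends combine.
C > Al: both effects reinforce here, so C is clearly the higher of the two.
For reference (kJ/mol): C 122, Al 42.
So Al has the lower electron affinity (Al < C).

Al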